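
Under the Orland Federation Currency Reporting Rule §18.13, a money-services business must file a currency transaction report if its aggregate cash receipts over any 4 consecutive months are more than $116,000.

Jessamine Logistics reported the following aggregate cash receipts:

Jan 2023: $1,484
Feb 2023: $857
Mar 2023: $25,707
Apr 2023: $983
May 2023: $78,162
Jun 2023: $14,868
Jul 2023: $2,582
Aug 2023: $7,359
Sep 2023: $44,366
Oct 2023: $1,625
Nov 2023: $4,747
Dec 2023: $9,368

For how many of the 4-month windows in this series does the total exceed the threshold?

1

Jan 2023–Apr 2023: $1,484 + $857 + $25,707 + $983 = $29,031 (under)
Feb 2023–May 2023: $857 + $25,707 + $983 + $78,162 = $105,709 (under)
Mar 2023–Jun 2023: $25,707 + $983 + $78,162 + $14,868 = $119,720 (over)
Apr 2023–Jul 2023: $983 + $78,162 + $14,868 + $2,582 = $96,595 (under)
May 2023–Aug 2023: $78,162 + $14,868 + $2,582 + $7,359 = $102,971 (under)
Jun 2023–Sep 2023: $14,868 + $2,582 + $7,359 + $44,366 = $69,175 (under)
Jul 2023–Oct 2023: $2,582 + $7,359 + $44,366 + $1,625 = $55,932 (under)
Aug 2023–Nov 2023: $7,359 + $44,366 + $1,625 + $4,747 = $58,097 (under)
Sep 2023–Dec 2023: $44,366 + $1,625 + $4,747 + $9,368 = $60,106 (under)
1 window exceeds the threshold.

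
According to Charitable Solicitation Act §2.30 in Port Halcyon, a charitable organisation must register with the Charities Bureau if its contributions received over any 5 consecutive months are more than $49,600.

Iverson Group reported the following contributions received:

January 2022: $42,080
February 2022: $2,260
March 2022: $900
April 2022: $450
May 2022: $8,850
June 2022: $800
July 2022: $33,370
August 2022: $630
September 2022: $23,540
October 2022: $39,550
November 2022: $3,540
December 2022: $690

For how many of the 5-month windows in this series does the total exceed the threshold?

January 2022–May 2022: $42,080 + $2,260 + $900 + $450 + $8,850 = $54,540 (over)
February 2022–June 2022: $2,260 + $900 + $450 + $8,850 + $800 = $13,260 (under)
March 2022–July 2022: $900 + $450 + $8,850 + $800 + $33,370 = $44,370 (under)
April 2022–August 2022: $450 + $8,850 + $800 + $33,370 + $630 = $44,100 (under)
May 2022–September 2022: $8,850 + $800 + $33,370 + $630 + $23,540 = $67,190 (over)
June 2022–October 2022: $800 + $33,370 + $630 + $23,540 + $39,550 = $97,890 (over)
July 2022–November 2022: $33,370 + $630 + $23,540 + $39,550 + $3,540 = $100,630 (over)
August 2022–December 2022: $630 + $23,540 + $39,550 + $3,540 + $690 = $67,950 (over)
5 windows exceed the threshold.

5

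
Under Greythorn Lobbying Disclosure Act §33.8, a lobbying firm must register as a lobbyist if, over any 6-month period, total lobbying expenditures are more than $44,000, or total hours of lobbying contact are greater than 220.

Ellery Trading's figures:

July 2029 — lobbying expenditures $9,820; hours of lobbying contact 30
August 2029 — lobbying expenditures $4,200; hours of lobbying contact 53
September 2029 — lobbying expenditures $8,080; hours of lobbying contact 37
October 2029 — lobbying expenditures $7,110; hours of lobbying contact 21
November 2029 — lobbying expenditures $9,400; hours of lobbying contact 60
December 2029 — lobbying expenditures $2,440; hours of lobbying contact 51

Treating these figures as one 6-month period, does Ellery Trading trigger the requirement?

Yes

Total lobbying expenditures: $9,820 + $4,200 + $8,080 + $7,110 + $9,400 + $2,440 = $41,050 (≤ $44,000).
Total hours of lobbying contact: 30 + 53 + 37 + 21 + 60 + 51 = 252 (> 220).
The test is 'or': at least one threshold is exceeded.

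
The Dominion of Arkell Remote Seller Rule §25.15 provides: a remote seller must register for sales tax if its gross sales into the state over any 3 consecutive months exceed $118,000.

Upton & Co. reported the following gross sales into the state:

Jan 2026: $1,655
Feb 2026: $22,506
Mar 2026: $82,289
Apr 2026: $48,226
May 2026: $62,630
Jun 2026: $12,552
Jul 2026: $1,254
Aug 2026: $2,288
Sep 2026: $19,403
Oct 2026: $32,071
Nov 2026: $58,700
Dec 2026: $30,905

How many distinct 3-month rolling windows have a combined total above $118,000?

4

Jan 2026–Mar 2026: $1,655 + $22,506 + $82,289 = $106,450 (under)
Feb 2026–Apr 2026: $22,506 + $82,289 + $48,226 = $153,021 (over)
Mar 2026–May 2026: $82,289 + $48,226 + $62,630 = $193,145 (over)
Apr 2026–Jun 2026: $48,226 + $62,630 + $12,552 = $123,408 (over)
May 2026–Jul 2026: $62,630 + $12,552 + $1,254 = $76,436 (under)
Jun 2026–Aug 2026: $12,552 + $1,254 + $2,288 = $16,094 (under)
Jul 2026–Sep 2026: $1,254 + $2,288 + $19,403 = $22,945 (under)
Aug 2026–Oct 2026: $2,288 + $19,403 + $32,071 = $53,762 (under)
Sep 2026–Nov 2026: $19,403 + $32,071 + $58,700 = $110,174 (under)
Oct 2026–Dec 2026: $32,071 + $58,700 + $30,905 = $121,676 (over)
4 windows exceed the threshold.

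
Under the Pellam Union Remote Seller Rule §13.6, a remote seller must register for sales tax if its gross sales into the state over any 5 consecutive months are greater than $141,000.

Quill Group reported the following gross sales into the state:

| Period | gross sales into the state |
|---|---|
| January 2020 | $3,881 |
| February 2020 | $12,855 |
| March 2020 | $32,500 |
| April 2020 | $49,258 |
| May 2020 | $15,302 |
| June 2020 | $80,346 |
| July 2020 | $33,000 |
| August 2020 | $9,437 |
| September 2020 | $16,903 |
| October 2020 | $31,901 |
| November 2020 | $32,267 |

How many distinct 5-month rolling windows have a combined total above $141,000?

January 2020–May 2020: $3,881 + $12,855 + $32,500 + $49,258 + $15,302 = $113,796 (under)
February 2020–June 2020: $12,855 + $32,500 + $49,258 + $15,302 + $80,346 = $190,261 (over)
March 2020–July 2020: $32,500 + $49,258 + $15,302 + $80,346 + $33,000 = $210,406 (over)
April 2020–August 2020: $49,258 + $15,302 + $80,346 + $33,000 + $9,437 = $187,343 (over)
May 2020–September 2020: $15,302 + $80,346 + $33,000 + $9,437 + $16,903 = $154,988 (over)
June 2020–October 2020: $80,346 + $33,000 + $9,437 + $16,903 + $31,901 = $171,587 (over)
July 2020–November 2020: $33,000 + $9,437 + $16,903 + $31,901 + $32,267 = $123,508 (under)
5 windows exceed the threshold.

5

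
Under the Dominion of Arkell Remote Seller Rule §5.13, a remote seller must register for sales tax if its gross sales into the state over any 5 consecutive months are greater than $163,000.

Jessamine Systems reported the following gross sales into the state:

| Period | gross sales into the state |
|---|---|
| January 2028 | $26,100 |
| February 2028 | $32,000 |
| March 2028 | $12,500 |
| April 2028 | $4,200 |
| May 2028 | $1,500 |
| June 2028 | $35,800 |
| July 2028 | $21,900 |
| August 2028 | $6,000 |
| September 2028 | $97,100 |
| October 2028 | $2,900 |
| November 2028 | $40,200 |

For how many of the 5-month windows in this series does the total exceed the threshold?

January 2028–May 2028: $26,100 + $32,000 + $12,500 + $4,200 + $1,500 = $76,300 (under)
February 2028–June 2028: $32,000 + $12,500 + $4,200 + $1,500 + $35,800 = $86,000 (under)
March 2028–July 2028: $12,500 + $4,200 + $1,500 + $35,800 + $21,900 = $75,900 (under)
April 2028–August 2028: $4,200 + $1,500 + $35,800 + $21,900 + $6,000 = $69,400 (under)
May 2028–September 2028: $1,500 + $35,800 + $21,900 + $6,000 + $97,100 = $162,300 (under)
June 2028–October 2028: $35,800 + $21,900 + $6,000 + $97,100 + $2,900 = $163,700 (over)
July 2028–November 2028: $21,900 + $6,000 + $97,100 + $2,900 + $40,200 = $168,100 (over)
2 windows exceed the threshold.

2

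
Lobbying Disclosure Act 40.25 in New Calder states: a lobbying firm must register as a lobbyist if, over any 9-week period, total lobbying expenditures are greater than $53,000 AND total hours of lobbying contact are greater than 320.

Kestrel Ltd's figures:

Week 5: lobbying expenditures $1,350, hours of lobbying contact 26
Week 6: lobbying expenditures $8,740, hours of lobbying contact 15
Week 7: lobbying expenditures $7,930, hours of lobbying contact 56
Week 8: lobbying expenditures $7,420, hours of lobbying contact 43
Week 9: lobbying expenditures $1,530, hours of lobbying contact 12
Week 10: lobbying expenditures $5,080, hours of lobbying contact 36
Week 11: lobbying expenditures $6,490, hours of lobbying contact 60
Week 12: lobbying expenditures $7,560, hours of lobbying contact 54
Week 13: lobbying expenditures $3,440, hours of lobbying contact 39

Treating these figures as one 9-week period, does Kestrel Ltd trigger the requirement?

Total lobbying expenditures: $1,350 + $8,740 + $7,930 + $7,420 + $1,530 + $5,080 + $6,490 + $7,560 + $3,440 = $49,540 (≤ $53,000).
Total hours of lobbying contact: 26 + 15 + 56 + 43 + 12 + 36 + 60 + 54 + 39 = 341 (> 320).
The test is 'and': the rule requires both, and at least one is not exceeded.

No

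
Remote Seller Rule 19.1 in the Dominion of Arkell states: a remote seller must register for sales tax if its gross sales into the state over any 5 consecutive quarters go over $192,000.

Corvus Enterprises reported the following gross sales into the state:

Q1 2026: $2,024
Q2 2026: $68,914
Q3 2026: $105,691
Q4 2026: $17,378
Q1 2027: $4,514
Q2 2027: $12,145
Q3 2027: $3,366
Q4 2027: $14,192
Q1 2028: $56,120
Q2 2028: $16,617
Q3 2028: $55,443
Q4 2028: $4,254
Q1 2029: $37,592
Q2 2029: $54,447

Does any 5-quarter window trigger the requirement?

Yes

Q1 2026–Q1 2027: $2,024 + $68,914 + $105,691 + $17,378 + $4,514 = $198,521 (over)
Q2 2026–Q2 2027: $68,914 + $105,691 + $17,378 + $4,514 + $12,145 = $208,642 (over)
Q3 2026–Q3 2027: $105,691 + $17,378 + $4,514 + $12,145 + $3,366 = $143,094 (under)
Q4 2026–Q4 2027: $17,378 + $4,514 + $12,145 + $3,366 + $14,192 = $51,595 (under)
Q1 2027–Q1 2028: $4,514 + $12,145 + $3,366 + $14,192 + $56,120 = $90,337 (under)
Q2 2027–Q2 2028: $12,145 + $3,366 + $14,192 + $56,120 + $16,617 = $102,440 (under)
Q3 2027–Q3 2028: $3,366 + $14,192 + $56,120 + $16,617 + $55,443 = $145,738 (under)
Q4 2027–Q4 2028: $14,192 + $56,120 + $16,617 + $55,443 + $4,254 = $146,626 (under)
Q1 2028–Q1 2029: $56,120 + $16,617 + $55,443 + $4,254 + $37,592 = $170,026 (under)
Q2 2028–Q2 2029: $16,617 + $55,443 + $4,254 + $37,592 + $54,447 = $168,353 (under)
At least one window exceeds $192,000.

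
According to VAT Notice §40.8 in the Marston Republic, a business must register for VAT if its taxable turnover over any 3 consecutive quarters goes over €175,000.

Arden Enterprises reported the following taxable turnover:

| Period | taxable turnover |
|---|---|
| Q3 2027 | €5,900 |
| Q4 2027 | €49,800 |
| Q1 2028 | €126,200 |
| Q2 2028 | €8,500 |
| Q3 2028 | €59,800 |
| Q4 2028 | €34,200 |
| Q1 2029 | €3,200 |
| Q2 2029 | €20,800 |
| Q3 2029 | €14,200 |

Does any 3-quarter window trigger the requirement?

Yes

Q3 2027–Q1 2028: €5,900 + €49,800 + €126,200 = €181,900 (over)
Q4 2027–Q2 2028: €49,800 + €126,200 + €8,500 = €184,500 (over)
Q1 2028–Q3 2028: €126,200 + €8,500 + €59,800 = €194,500 (over)
Q2 2028–Q4 2028: €8,500 + €59,800 + €34,200 = €102,500 (under)
Q3 2028–Q1 2029: €59,800 + €34,200 + €3,200 = €97,200 (under)
Q4 2028–Q2 2029: €34,200 + €3,200 + €20,800 = €58,200 (under)
Q1 2029–Q3 2029: €3,200 + €20,800 + €14,200 = €38,200 (under)
At least one window exceeds €175,000.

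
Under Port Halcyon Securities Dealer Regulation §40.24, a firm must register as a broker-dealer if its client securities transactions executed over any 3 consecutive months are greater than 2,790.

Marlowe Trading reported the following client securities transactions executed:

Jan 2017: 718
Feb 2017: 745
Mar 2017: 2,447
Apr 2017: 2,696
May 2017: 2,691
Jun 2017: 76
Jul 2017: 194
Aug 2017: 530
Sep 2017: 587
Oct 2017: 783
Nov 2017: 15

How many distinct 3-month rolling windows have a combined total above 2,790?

5

Jan 2017–Mar 2017: 718 + 745 + 2,447 = 3,910 (over)
Feb 2017–Apr 2017: 745 + 2,447 + 2,696 = 5,888 (over)
Mar 2017–May 2017: 2,447 + 2,696 + 2,691 = 7,834 (over)
Apr 2017–Jun 2017: 2,696 + 2,691 + 76 = 5,463 (over)
May 2017–Jul 2017: 2,691 + 76 + 194 = 2,961 (over)
Jun 2017–Aug 2017: 76 + 194 + 530 = 800 (under)
Jul 2017–Sep 2017: 194 + 530 + 587 = 1,311 (under)
Aug 2017–Oct 2017: 530 + 587 + 783 = 1,900 (under)
Sep 2017–Nov 2017: 587 + 783 + 15 = 1,385 (under)
5 windows exceed the threshold.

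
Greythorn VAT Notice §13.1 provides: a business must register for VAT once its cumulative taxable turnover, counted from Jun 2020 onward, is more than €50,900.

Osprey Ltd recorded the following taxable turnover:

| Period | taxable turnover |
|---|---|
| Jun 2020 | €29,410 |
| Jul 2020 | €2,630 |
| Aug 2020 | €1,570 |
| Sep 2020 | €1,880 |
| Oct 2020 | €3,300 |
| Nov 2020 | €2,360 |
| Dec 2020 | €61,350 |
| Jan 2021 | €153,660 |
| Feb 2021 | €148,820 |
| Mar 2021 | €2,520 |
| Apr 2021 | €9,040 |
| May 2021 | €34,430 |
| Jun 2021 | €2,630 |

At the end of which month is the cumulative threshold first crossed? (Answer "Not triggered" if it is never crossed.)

Through Jun 2020: €29,410
Through Jul 2020: €32,040
Through Aug 2020: €33,610
Through Sep 2020: €35,490
Through Oct 2020: €38,790
Through Nov 2020: €41,150
Through Dec 2020: €102,500 ← exceeds threshold

Dec 2020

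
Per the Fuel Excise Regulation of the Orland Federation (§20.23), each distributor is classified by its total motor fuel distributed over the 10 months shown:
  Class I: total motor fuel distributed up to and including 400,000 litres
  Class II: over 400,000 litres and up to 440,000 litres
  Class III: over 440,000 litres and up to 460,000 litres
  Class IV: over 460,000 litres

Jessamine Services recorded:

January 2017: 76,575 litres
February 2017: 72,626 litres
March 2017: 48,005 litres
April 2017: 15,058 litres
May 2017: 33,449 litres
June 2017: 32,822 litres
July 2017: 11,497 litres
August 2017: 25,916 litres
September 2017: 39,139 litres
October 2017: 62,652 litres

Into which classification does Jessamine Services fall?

Total motor fuel distributed: 76,575 litres + 72,626 litres + 48,005 litres + 15,058 litres + 33,449 litres + 32,822 litres + 11,497 litres + 25,916 litres + 39,139 litres + 62,652 litres = 417,739 litres.
400,000 litres < 417,739 litres ≤ 440,000 litres, so Class II applies.

Class II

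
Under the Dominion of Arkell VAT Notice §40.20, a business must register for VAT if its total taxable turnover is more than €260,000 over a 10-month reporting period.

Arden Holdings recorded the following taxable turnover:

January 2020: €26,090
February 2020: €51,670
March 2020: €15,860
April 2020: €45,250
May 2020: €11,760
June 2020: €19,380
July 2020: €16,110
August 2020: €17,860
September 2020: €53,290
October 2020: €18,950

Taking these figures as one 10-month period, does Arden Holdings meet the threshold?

Yes

Total taxable turnover: €26,090 + €51,670 + €15,860 + €45,250 + €11,760 + €19,380 + €16,110 + €17,860 + €53,290 + €18,950 = €276,220.
€276,220 > €260,000, so the threshold is exceeded.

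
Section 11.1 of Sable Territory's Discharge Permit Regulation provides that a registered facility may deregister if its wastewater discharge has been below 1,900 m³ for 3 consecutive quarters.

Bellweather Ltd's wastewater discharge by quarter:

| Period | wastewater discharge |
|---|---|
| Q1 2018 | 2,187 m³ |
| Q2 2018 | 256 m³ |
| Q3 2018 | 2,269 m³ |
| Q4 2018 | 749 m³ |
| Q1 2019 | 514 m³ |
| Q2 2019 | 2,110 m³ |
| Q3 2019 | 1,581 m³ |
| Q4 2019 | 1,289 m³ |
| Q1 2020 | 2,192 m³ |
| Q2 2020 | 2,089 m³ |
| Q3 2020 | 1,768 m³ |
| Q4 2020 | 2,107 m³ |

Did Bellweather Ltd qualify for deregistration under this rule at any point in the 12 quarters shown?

Quarters below 1,900 m³: Q2 2018, Q4 2018, Q1 2019, Q3 2019, Q4 2019, Q3 2020.
Longest run of consecutive quarters below the threshold: 2.
2 < 3, so Bellweather Ltd never became eligible.

No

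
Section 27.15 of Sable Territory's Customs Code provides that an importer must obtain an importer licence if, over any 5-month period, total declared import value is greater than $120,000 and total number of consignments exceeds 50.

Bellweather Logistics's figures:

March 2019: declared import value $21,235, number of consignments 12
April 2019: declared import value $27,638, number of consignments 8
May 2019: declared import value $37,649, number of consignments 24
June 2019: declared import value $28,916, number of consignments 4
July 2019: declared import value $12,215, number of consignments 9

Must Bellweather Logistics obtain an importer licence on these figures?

Yes

Total declared import value: $21,235 + $27,638 + $37,649 + $28,916 + $12,215 = $127,653 (> $120,000).
Total number of consignments: 12 + 8 + 24 + 4 + 9 = 57 (> 50).
The test is 'and': both thresholds are exceeded.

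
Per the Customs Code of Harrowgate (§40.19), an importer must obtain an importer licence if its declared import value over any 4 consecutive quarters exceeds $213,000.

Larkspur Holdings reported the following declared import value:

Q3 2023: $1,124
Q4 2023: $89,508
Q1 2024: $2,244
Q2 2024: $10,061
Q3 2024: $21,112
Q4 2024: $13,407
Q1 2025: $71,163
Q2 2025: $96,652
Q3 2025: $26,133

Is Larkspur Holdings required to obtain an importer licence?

No

Q3 2023–Q2 2024: $1,124 + $89,508 + $2,244 + $10,061 = $102,937 (under)
Q4 2023–Q3 2024: $89,508 + $2,244 + $10,061 + $21,112 = $122,925 (under)
Q1 2024–Q4 2024: $2,244 + $10,061 + $21,112 + $13,407 = $46,824 (under)
Q2 2024–Q1 2025: $10,061 + $21,112 + $13,407 + $71,163 = $115,743 (under)
Q3 2024–Q2 2025: $21,112 + $13,407 + $71,163 + $96,652 = $202,334 (under)
Q4 2024–Q3 2025: $13,407 + $71,163 + $96,652 + $26,133 = $207,355 (under)
No window exceeds $213,000.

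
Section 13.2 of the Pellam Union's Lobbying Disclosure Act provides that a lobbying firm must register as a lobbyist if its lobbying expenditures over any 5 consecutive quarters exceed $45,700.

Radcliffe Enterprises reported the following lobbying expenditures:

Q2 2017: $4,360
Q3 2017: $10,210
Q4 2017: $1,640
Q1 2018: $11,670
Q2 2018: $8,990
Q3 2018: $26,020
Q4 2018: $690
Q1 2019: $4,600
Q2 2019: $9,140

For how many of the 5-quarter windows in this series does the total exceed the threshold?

4

Q2 2017–Q2 2018: $4,360 + $10,210 + $1,640 + $11,670 + $8,990 = $36,870 (under)
Q3 2017–Q3 2018: $10,210 + $1,640 + $11,670 + $8,990 + $26,020 = $58,530 (over)
Q4 2017–Q4 2018: $1,640 + $11,670 + $8,990 + $26,020 + $690 = $49,010 (over)
Q1 2018–Q1 2019: $11,670 + $8,990 + $26,020 + $690 + $4,600 = $51,970 (over)
Q2 2018–Q2 2019: $8,990 + $26,020 + $690 + $4,600 + $9,140 = $49,440 (over)
4 windows exceed the threshold.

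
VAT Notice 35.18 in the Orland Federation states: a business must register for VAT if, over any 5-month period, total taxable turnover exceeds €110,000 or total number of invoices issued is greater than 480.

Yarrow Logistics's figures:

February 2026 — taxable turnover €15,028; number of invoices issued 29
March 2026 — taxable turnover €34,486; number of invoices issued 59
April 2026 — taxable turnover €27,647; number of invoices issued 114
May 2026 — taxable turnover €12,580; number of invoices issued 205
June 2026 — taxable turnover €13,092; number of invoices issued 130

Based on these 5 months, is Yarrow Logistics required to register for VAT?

Total taxable turnover: €15,028 + €34,486 + €27,647 + €12,580 + €13,092 = €102,833 (≤ €110,000).
Total number of invoices issued: 29 + 59 + 114 + 205 + 130 = 537 (> 480).
The test is 'or': at least one threshold is exceeded.

Yes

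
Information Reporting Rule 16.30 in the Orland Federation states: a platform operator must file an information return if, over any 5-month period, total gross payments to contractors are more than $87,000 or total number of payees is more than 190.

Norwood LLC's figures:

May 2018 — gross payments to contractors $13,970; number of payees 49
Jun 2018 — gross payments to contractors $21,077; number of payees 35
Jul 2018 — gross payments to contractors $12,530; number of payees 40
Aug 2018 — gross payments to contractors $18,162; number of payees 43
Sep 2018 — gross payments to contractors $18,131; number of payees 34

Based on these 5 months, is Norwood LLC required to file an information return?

Total gross payments to contractors: $13,970 + $21,077 + $12,530 + $18,162 + $18,131 = $83,870 (≤ $87,000).
Total number of payees: 49 + 35 + 40 + 43 + 34 = 201 (> 190).
The test is 'or': at least one threshold is exceeded.

Yes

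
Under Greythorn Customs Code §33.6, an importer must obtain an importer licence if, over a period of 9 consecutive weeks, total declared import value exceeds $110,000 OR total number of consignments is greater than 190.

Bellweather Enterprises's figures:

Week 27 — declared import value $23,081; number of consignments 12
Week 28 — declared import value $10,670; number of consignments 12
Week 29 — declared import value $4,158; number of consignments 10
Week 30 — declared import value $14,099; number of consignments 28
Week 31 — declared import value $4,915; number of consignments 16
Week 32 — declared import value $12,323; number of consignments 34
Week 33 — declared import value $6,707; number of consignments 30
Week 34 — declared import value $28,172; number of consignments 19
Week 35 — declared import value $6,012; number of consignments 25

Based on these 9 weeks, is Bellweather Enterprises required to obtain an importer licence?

Total declared import value: $23,081 + $10,670 + $4,158 + $14,099 + $4,915 + $12,323 + $6,707 + $28,172 + $6,012 = $110,137 (> $110,000).
Total number of consignments: 12 + 12 + 10 + 28 + 16 + 34 + 30 + 19 + 25 = 186 (≤ 190).
The test is 'or': at least one threshold is exceeded.

Yes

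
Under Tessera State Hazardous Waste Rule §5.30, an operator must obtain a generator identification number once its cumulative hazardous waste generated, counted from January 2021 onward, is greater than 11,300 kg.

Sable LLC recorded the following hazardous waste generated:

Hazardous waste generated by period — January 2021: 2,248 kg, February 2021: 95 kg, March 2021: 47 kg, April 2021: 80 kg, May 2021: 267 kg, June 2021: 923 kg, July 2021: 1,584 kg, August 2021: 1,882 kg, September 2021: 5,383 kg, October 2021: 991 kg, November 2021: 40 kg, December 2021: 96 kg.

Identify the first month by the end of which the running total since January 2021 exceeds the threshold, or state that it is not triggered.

Through January 2021: 2,248 kg
Through February 2021: 2,343 kg
Through March 2021: 2,390 kg
Through April 2021: 2,470 kg
Through May 2021: 2,737 kg
Through June 2021: 3,660 kg
Through July 2021: 5,244 kg
Through August 2021: 7,126 kg
Through September 2021: 12,509 kg ← exceeds threshold

September 2021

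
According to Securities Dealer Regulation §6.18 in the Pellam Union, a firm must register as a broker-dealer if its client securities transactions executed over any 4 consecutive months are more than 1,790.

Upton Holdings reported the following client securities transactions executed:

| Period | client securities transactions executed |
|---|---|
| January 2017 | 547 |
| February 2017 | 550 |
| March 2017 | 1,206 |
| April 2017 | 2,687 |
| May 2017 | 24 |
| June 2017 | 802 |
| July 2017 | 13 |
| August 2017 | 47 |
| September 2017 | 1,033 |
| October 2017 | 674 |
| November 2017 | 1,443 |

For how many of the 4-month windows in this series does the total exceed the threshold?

January 2017–April 2017: 547 + 550 + 1,206 + 2,687 = 4,990 (over)
February 2017–May 2017: 550 + 1,206 + 2,687 + 24 = 4,467 (over)
March 2017–June 2017: 1,206 + 2,687 + 24 + 802 = 4,719 (over)
April 2017–July 2017: 2,687 + 24 + 802 + 13 = 3,526 (over)
May 2017–August 2017: 24 + 802 + 13 + 47 = 886 (under)
June 2017–September 2017: 802 + 13 + 47 + 1,033 = 1,895 (over)
July 2017–October 2017: 13 + 47 + 1,033 + 674 = 1,767 (under)
August 2017–November 2017: 47 + 1,033 + 674 + 1,443 = 3,197 (over)
6 windows exceed the threshold.

6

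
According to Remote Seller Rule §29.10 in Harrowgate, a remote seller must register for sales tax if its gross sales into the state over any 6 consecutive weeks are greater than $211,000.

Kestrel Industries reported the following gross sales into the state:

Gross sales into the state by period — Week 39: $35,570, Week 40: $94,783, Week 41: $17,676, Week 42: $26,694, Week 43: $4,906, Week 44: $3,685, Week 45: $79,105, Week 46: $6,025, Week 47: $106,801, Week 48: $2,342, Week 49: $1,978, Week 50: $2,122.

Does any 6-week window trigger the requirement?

Yes

Week 39–Week 44: $35,570 + $94,783 + $17,676 + $26,694 + $4,906 + $3,685 = $183,314 (under)
Week 40–Week 45: $94,783 + $17,676 + $26,694 + $4,906 + $3,685 + $79,105 = $226,849 (over)
Week 41–Week 46: $17,676 + $26,694 + $4,906 + $3,685 + $79,105 + $6,025 = $138,091 (under)
Week 42–Week 47: $26,694 + $4,906 + $3,685 + $79,105 + $6,025 + $106,801 = $227,216 (over)
Week 43–Week 48: $4,906 + $3,685 + $79,105 + $6,025 + $106,801 + $2,342 = $202,864 (under)
Week 44–Week 49: $3,685 + $79,105 + $6,025 + $106,801 + $2,342 + $1,978 = $199,936 (under)
Week 45–Week 50: $79,105 + $6,025 + $106,801 + $2,342 + $1,978 + $2,122 = $198,373 (under)
At least one window exceeds $211,000.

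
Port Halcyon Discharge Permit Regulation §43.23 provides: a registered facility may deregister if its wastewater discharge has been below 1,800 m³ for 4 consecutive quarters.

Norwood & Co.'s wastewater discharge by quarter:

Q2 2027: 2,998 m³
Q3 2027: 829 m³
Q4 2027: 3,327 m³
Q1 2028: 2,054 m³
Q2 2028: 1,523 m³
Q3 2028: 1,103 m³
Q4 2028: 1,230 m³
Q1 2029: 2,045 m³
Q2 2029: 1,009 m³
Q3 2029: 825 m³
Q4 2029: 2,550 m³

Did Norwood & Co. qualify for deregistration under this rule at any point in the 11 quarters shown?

No

Quarters below 1,800 m³: Q3 2027, Q2 2028, Q3 2028, Q4 2028, Q2 2029, Q3 2029.
Longest run of consecutive quarters below the threshold: 3.
3 < 4, so Norwood & Co. never became eligible.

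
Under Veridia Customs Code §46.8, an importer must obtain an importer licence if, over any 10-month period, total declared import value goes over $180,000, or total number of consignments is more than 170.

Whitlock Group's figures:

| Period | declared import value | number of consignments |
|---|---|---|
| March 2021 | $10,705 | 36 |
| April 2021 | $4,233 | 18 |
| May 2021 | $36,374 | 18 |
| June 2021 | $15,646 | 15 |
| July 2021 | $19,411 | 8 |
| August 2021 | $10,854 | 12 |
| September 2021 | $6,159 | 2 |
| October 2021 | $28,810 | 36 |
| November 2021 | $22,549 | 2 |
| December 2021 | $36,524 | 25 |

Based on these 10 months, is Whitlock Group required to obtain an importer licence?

Yes

Total declared import value: $10,705 + $4,233 + $36,374 + $15,646 + $19,411 + $10,854 + $6,159 + $28,810 + $22,549 + $36,524 = $191,265 (> $180,000).
Total number of consignments: 36 + 18 + 18 + 15 + 8 + 12 + 2 + 36 + 2 + 25 = 172 (> 170).
The test is 'or': at least one threshold is exceeded.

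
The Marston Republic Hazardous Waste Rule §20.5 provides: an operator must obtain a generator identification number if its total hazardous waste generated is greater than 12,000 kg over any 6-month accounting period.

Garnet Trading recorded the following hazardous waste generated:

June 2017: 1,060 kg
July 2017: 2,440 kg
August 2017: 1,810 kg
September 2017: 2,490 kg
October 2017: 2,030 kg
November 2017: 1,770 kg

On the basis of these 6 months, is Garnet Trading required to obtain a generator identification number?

Total hazardous waste generated: 1,060 kg + 2,440 kg + 1,810 kg + 2,490 kg + 2,030 kg + 1,770 kg = 11,600 kg.
11,600 kg ≤ 12,000 kg, so the threshold is not exceeded.

No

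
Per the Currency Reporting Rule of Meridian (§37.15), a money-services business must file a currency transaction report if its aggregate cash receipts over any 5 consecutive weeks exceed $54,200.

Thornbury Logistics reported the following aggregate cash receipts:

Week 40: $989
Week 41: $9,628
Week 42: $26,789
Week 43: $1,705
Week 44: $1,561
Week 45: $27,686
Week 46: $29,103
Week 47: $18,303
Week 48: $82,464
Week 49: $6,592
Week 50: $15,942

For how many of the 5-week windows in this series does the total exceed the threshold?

6

Week 40–Week 44: $989 + $9,628 + $26,789 + $1,705 + $1,561 = $40,672 (under)
Week 41–Week 45: $9,628 + $26,789 + $1,705 + $1,561 + $27,686 = $67,369 (over)
Week 42–Week 46: $26,789 + $1,705 + $1,561 + $27,686 + $29,103 = $86,844 (over)
Week 43–Week 47: $1,705 + $1,561 + $27,686 + $29,103 + $18,303 = $78,358 (over)
Week 44–Week 48: $1,561 + $27,686 + $29,103 + $18,303 + $82,464 = $159,117 (over)
Week 45–Week 49: $27,686 + $29,103 + $18,303 + $82,464 + $6,592 = $164,148 (over)
Week 46–Week 50: $29,103 + $18,303 + $82,464 + $6,592 + $15,942 = $152,404 (over)
6 windows exceed the threshold.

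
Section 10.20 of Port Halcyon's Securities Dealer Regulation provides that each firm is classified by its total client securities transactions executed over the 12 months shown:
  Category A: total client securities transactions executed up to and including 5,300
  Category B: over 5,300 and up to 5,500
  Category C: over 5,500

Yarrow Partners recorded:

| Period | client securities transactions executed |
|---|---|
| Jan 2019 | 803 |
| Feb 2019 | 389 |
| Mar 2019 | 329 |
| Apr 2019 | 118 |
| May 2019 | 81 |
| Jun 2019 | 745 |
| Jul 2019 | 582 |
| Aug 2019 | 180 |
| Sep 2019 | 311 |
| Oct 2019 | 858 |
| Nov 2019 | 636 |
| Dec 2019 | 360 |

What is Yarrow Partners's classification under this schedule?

Total client securities transactions executed: 803 + 389 + 329 + 118 + 81 + 745 + 582 + 180 + 311 + 858 + 636 + 360 = 5,392.
5,300 < 5,392 ≤ 5,500, so Category B applies.

Category B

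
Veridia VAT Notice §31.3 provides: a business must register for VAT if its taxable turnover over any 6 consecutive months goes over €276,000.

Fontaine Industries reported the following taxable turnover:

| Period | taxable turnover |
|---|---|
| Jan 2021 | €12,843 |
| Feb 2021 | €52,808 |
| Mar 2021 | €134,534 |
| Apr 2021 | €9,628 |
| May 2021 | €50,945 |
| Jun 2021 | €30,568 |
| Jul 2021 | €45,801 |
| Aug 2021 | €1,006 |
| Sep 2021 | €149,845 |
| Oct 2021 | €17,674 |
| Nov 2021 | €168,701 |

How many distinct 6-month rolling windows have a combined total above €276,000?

5

Jan 2021–Jun 2021: €12,843 + €52,808 + €134,534 + €9,628 + €50,945 + €30,568 = €291,326 (over)
Feb 2021–Jul 2021: €52,808 + €134,534 + €9,628 + €50,945 + €30,568 + €45,801 = €324,284 (over)
Mar 2021–Aug 2021: €134,534 + €9,628 + €50,945 + €30,568 + €45,801 + €1,006 = €272,482 (under)
Apr 2021–Sep 2021: €9,628 + €50,945 + €30,568 + €45,801 + €1,006 + €149,845 = €287,793 (over)
May 2021–Oct 2021: €50,945 + €30,568 + €45,801 + €1,006 + €149,845 + €17,674 = €295,839 (over)
Jun 2021–Nov 2021: €30,568 + €45,801 + €1,006 + €149,845 + €17,674 + €168,701 = €413,595 (over)
5 windows exceed the threshold.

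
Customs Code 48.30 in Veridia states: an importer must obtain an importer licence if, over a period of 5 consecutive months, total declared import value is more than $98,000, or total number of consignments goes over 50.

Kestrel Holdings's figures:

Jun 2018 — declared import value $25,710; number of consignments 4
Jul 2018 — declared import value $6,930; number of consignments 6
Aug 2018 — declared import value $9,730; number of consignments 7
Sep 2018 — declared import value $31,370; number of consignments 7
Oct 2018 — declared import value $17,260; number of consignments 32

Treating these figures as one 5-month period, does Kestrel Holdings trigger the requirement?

Total declared import value: $25,710 + $6,930 + $9,730 + $31,370 + $17,260 = $91,000 (≤ $98,000).
Total number of consignments: 4 + 6 + 7 + 7 + 32 = 56 (> 50).
The test is 'or': at least one threshold is exceeded.

Yes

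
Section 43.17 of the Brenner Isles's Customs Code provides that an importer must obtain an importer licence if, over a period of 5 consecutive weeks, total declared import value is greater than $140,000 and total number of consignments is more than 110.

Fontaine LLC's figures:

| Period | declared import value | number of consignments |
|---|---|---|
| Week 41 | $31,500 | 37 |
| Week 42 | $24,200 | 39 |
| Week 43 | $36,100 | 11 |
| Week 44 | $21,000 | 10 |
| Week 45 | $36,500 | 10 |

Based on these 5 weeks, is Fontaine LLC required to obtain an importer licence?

Total declared import value: $31,500 + $24,200 + $36,100 + $21,000 + $36,500 = $149,300 (> $140,000).
Total number of consignments: 37 + 39 + 11 + 10 + 10 = 107 (≤ 110).
The test is 'and': the rule requires both, and at least one is not exceeded.

No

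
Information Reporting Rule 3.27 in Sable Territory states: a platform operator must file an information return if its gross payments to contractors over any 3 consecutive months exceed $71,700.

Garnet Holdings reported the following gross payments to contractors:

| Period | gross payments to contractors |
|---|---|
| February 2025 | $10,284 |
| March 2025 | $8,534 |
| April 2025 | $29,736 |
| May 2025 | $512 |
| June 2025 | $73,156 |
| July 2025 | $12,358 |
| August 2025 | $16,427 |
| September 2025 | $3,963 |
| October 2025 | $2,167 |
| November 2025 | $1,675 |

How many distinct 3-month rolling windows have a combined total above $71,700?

February 2025–April 2025: $10,284 + $8,534 + $29,736 = $48,554 (under)
March 2025–May 2025: $8,534 + $29,736 + $512 = $38,782 (under)
April 2025–June 2025: $29,736 + $512 + $73,156 = $103,404 (over)
May 2025–July 2025: $512 + $73,156 + $12,358 = $86,026 (over)
June 2025–August 2025: $73,156 + $12,358 + $16,427 = $101,941 (over)
July 2025–September 2025: $12,358 + $16,427 + $3,963 = $32,748 (under)
August 2025–October 2025: $16,427 + $3,963 + $2,167 = $22,557 (under)
September 2025–November 2025: $3,963 + $2,167 + $1,675 = $7,805 (under)
3 windows exceed the threshold.

3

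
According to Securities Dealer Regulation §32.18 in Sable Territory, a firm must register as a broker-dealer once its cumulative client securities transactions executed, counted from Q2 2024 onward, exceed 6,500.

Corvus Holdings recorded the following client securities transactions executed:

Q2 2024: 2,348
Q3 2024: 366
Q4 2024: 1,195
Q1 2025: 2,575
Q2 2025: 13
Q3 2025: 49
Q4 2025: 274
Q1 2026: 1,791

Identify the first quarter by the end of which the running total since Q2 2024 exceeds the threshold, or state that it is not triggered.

Through Q2 2024: 2,348
Through Q3 2024: 2,714
Through Q4 2024: 3,909
Through Q1 2025: 6,484
Through Q2 2025: 6,497
Through Q3 2025: 6,546 ← exceeds threshold

Q3 2025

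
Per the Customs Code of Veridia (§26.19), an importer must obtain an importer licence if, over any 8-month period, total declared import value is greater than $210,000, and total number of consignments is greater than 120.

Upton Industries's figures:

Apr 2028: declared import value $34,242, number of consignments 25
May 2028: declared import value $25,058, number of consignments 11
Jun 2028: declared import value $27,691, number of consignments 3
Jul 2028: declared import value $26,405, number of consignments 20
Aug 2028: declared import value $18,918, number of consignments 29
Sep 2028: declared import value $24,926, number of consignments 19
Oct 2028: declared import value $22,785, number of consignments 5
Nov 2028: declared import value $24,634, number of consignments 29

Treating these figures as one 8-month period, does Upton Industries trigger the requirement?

No

Total declared import value: $34,242 + $25,058 + $27,691 + $26,405 + $18,918 + $24,926 + $22,785 + $24,634 = $204,659 (≤ $210,000).
Total number of consignments: 25 + 11 + 3 + 20 + 29 + 19 + 5 + 29 = 141 (> 120).
The test is 'and': the rule requires both, and at least one is not exceeded.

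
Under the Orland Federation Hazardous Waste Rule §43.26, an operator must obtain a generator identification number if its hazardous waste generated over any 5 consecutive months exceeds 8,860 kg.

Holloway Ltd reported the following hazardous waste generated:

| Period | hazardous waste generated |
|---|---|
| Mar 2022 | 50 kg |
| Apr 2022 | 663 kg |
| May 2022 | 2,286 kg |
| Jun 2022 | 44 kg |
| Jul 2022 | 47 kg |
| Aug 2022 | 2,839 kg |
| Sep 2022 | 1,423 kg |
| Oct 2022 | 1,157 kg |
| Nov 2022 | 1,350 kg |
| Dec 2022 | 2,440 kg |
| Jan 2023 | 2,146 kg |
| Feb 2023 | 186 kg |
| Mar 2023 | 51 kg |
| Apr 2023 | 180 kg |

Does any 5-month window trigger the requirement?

Yes

Mar 2022–Jul 2022: 50 kg + 663 kg + 2,286 kg + 44 kg + 47 kg = 3,090 kg (under)
Apr 2022–Aug 2022: 663 kg + 2,286 kg + 44 kg + 47 kg + 2,839 kg = 5,879 kg (under)
May 2022–Sep 2022: 2,286 kg + 44 kg + 47 kg + 2,839 kg + 1,423 kg = 6,639 kg (under)
Jun 2022–Oct 2022: 44 kg + 47 kg + 2,839 kg + 1,423 kg + 1,157 kg = 5,510 kg (under)
Jul 2022–Nov 2022: 47 kg + 2,839 kg + 1,423 kg + 1,157 kg + 1,350 kg = 6,816 kg (under)
Aug 2022–Dec 2022: 2,839 kg + 1,423 kg + 1,157 kg + 1,350 kg + 2,440 kg = 9,209 kg (over)
Sep 2022–Jan 2023: 1,423 kg + 1,157 kg + 1,350 kg + 2,440 kg + 2,146 kg = 8,516 kg (under)
Oct 2022–Feb 2023: 1,157 kg + 1,350 kg + 2,440 kg + 2,146 kg + 186 kg = 7,279 kg (under)
Nov 2022–Mar 2023: 1,350 kg + 2,440 kg + 2,146 kg + 186 kg + 51 kg = 6,173 kg (under)
Dec 2022–Apr 2023: 2,440 kg + 2,146 kg + 186 kg + 51 kg + 180 kg = 5,003 kg (under)
At least one window exceeds 8,860 kg.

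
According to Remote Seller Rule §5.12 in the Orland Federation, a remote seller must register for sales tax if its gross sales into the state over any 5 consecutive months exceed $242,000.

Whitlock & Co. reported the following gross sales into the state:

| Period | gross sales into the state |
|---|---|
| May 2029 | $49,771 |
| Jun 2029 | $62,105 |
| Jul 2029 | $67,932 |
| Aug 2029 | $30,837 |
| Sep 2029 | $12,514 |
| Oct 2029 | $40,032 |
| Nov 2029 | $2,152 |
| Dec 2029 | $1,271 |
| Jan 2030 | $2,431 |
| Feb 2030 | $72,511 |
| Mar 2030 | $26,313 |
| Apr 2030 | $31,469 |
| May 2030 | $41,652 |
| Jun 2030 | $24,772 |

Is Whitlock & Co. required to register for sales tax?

May 2029–Sep 2029: $49,771 + $62,105 + $67,932 + $30,837 + $12,514 = $223,159 (under)
Jun 2029–Oct 2029: $62,105 + $67,932 + $30,837 + $12,514 + $40,032 = $213,420 (under)
Jul 2029–Nov 2029: $67,932 + $30,837 + $12,514 + $40,032 + $2,152 = $153,467 (under)
Aug 2029–Dec 2029: $30,837 + $12,514 + $40,032 + $2,152 + $1,271 = $86,806 (under)
Sep 2029–Jan 2030: $12,514 + $40,032 + $2,152 + $1,271 + $2,431 = $58,400 (under)
Oct 2029–Feb 2030: $40,032 + $2,152 + $1,271 + $2,431 + $72,511 = $118,397 (under)
Nov 2029–Mar 2030: $2,152 + $1,271 + $2,431 + $72,511 + $26,313 = $104,678 (under)
Dec 2029–Apr 2030: $1,271 + $2,431 + $72,511 + $26,313 + $31,469 = $133,995 (under)
Jan 2030–May 2030: $2,431 + $72,511 + $26,313 + $31,469 + $41,652 = $174,376 (under)
Feb 2030–Jun 2030: $72,511 + $26,313 + $31,469 + $41,652 + $24,772 = $196,717 (under)
No window exceeds $242,000.

No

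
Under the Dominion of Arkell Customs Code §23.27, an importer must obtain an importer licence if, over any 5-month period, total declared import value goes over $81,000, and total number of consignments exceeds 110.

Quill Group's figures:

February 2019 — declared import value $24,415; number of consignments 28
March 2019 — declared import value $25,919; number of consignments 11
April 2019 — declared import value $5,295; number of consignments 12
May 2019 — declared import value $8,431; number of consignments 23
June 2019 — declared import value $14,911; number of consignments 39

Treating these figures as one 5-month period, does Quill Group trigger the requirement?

No

Total declared import value: $24,415 + $25,919 + $5,295 + $8,431 + $14,911 = $78,971 (≤ $81,000).
Total number of consignments: 28 + 11 + 12 + 23 + 39 = 113 (> 110).
The test is 'and': the rule requires both, and at least one is not exceeded.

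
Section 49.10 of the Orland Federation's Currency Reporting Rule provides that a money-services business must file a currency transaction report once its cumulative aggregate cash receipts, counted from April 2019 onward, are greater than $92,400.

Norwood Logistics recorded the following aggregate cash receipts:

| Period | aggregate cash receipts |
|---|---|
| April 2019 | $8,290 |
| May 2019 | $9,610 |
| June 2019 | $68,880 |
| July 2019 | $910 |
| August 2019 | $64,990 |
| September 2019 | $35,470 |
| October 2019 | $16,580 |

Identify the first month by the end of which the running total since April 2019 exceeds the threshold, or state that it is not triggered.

August 2019

Through April 2019: $8,290
Through May 2019: $17,900
Through June 2019: $86,780
Through July 2019: $87,690
Through August 2019: $152,680 ← exceeds threshold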